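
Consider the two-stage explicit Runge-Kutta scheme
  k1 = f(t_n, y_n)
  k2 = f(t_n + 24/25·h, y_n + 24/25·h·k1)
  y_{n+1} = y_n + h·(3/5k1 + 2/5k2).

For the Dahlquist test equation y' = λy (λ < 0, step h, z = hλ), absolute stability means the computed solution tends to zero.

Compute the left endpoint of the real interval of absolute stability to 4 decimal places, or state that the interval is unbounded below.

z* = -2.6042.

Set f=λy, z=hλ:
  k1=λy_n ⇒ h·k1=z·y_n;  k2=λ(1+24/25z)y_n ⇒ h·k2=z(1+24/25z)y_n
  y_{n+1}/y_n = 1 + 3/5z + 2/5z(1+24/25z) = 1 + z + 48/125z²
  ⇒ R(z) = 1 + z + 48/125z².

Boundary: |R(x)|=1, x<0.
x=-0.69: |R|=0.4928
R=1: x+48/125x²=0 ⇒ x=−125/48=-2.6042; min R=1−1/(4·48/125)=0.3490>−1
Confirm numerically:
  x=-1.724: |R|=0.41732 <1
  x=-1.384: |R|=0.35154 <1
  x=-1.094: |R|=0.36559 <1
  x=-2.900: |R|=1.32944 >1
  x=-2.720: |R|=1.12099 >1
So |R|<1 on (-2.6042, 0).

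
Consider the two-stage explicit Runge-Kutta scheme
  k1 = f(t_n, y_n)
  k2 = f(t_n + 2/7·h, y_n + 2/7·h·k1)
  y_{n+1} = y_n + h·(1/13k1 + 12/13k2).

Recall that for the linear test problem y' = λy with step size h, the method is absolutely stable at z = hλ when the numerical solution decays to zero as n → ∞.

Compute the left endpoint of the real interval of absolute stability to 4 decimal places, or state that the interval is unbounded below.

z* = -3.7917.

Set f=λy, z=hλ:
  k1=λy_n ⇒ h·k1=z·y_n;  k2=λ(1+2/7z)y_n ⇒ h·k2=z(1+2/7z)y_n
  y_{n+1}/y_n = 1 + 1/13z + 12/13z(1+2/7z) = 1 + z + 24/91z²
  ⇒ R(z) = 1 + z + 24/91z².

Find x<0 with |R(x)|<1.
x=-0.86: |R|=0.3351
R=1: x+24/91x²=0 ⇒ x=−91/24=-3.7917; min R=1−1/(4·24/91)=0.0521>−1
Confirm numerically:
  x=-3.752: |R|=0.96075 <1
  x=-3.711: |R|=0.92105 <1
  x=-1.611: |R|=0.07348 <1
  x=-4.294: |R|=1.56888 >1
  x=-3.992: |R|=1.21092 >1
Stable set (-3.7917, 0).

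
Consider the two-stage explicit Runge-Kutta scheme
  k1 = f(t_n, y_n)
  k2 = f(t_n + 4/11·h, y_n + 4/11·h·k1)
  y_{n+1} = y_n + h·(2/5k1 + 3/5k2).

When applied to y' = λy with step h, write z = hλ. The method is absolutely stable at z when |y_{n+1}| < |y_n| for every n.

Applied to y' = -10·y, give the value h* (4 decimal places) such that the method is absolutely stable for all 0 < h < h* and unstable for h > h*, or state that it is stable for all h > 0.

With y'=λy (z=hλ):
  k1=λy_n ⇒ h·k1=z·y_n;  k2=λ(1+4/11z)y_n ⇒ h·k2=z(1+4/11z)y_n
  y_{n+1}/y_n = 1 + 2/5z + 3/5z(1+4/11z) = 1 + z + 12/55z²
  ⇒ R(z) = 1 + z + 12/55z².

Find x<0 with |R(x)|<1.
x=-1.61: |R|=0.0445
R=1: x+12/55x²=0 ⇒ x=−55/12=-4.5833; min R=1−1/(4·12/55)=-0.1458>−1
Confirm numerically:
  x=-4.516: |R|=0.93366 <1
  x=-3.216: |R|=0.04058 <1
  x=-2.046: |R|=0.13267 <1
  x=-1.977: |R|=0.12423 <1
  x=-5.089: |R|=1.56146 >1
  x=-4.817: |R|=1.24558 >1
  x=-4.792: |R|=1.21817 >1
Interval (-4.5833, 0).

(-4.5833,0); λ=-10 ⇒ h* = (55/12)/10 = 0.4583.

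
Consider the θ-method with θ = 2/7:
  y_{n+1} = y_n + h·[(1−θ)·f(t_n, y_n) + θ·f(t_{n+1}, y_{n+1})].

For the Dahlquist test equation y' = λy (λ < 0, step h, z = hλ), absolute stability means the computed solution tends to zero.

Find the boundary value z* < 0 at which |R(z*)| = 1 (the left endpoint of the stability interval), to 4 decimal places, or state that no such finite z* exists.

z* = -4.6667.

Set f=λy, z=hλ:
  y_{n+1} = y_n + z·[5/7·y_n + 2/7·y_{n+1}] ⇒ (1 − 2/7z)y_{n+1} = (1 + 5/7z)y_n
  R(z) = (1 + 5/7z)/(1 − 2/7z).

Solve |R(x)|<1 on ℝ⁻.
x=-1.04: |R|=0.1982
R=−1: 1+5/7x = −1+2/7x ⇒ -3/7x=2 ⇒ x=2/(-3/7)=-4.6667
Confirm numerically:
  x=-3.872: |R|=0.83831 <1
  x=-2.102: |R|=0.31328 <1
  x=-2.015: |R|=0.27879 <1
  x=-1.994: |R|=0.27029 <1
  x=-5.011: |R|=1.06069 >1
  x=-4.697: |R|=1.00555 >1
Stable set (-4.6667, 0).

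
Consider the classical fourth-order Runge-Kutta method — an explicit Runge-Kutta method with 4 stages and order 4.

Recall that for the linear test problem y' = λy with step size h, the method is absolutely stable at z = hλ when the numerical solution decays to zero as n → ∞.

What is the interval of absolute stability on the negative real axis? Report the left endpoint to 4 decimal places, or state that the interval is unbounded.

On y'=λy, z=hλ:
  order 4, 4-stage ⇒ R(z)=1+z+z^2/2+z^3/6+z^4/24
  (e.g. R(-1.49)=0.27409, |R|=0.27409)

Need |R(x)|<1, x<0.
x=-1.49: |R|=0.2741
|R(-2.51)|=0.6583 |R(-1.96)|=0.3208 |R(-1.2)|=0.3184
Bisect:
  x_lo=-3.4942 |R|=2.7115  x_hi=-0.1719 |R|=0.8421
  mid=-1.83307 |R|=0.29088 →hi
  mid=-2.66365 |R|=0.83157 →hi
  mid=-3.07895 |R|=1.54085 →lo
  mid=-2.87130 |R|=1.13761 →lo
  mid=-2.76748 |R|=0.97347 →hi
  mid=-2.81939 |R|=1.05263 →lo
  mid=-2.79343 |R|=1.01234 →lo
  mid=-2.78046 |R|=0.99273 →hi
  ...
  [-2.78532,-2.78512] ⇒ x*=-2.7853
Interval (-2.7853, 0).

z∈(-2.7853,0).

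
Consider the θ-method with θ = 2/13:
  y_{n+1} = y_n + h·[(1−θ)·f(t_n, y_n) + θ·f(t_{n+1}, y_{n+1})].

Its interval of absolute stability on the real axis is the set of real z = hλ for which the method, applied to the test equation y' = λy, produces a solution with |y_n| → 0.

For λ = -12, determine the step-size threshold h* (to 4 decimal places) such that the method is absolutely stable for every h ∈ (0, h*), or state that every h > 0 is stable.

(-2.8889,0); λ=-12 ⇒ h* = (26/9)/12 = 0.2407.

On y'=λy, z=hλ:
  y_{n+1} = y_n + z·[11/13·y_n + 2/13·y_{n+1}] ⇒ (1 − 2/13z)y_{n+1} = (1 + 11/13z)y_n
  ⇒ R(z) = (1 + 11/13z)/(1 − 2/13z).

Find x<0 with |R(x)|<1.
x=-0.42: |R|=0.6055
R=−1: 1+11/13x = −1+2/13x ⇒ -9/13x=2 ⇒ x=2/(-9/13)=-2.8889
Confirm numerically:
  x=-2.414: |R|=0.76026 <1
  x=-2.094: |R|=0.58378 <1
  x=-1.808: |R|=0.41454 <1
  x=-1.641: |R|=0.31022 <1
  x=-3.372: |R|=1.22022 >1
  x=-3.345: |R|=1.20848 >1
  x=-2.948: |R|=1.02815 >1
Stable set (-2.8889, 0).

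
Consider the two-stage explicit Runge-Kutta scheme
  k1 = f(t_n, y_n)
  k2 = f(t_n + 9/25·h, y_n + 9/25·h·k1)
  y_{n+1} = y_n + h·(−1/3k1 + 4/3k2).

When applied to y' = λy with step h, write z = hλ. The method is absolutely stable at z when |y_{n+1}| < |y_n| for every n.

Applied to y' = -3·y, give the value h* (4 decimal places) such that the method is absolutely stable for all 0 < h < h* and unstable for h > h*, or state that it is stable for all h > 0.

(-2.0833,0); λ=-3 ⇒ h* = (25/12)/3 = 0.6944.

Set f=λy, z=hλ:
  k1=λy_n ⇒ h·k1=z·y_n;  k2=λ(1+9/25z)y_n ⇒ h·k2=z(1+9/25z)y_n
  y_{n+1}/y_n = 1 − 1/3z + 4/3z(1+9/25z) = 1 + z + 12/25z²
  so R(z) = 1 + z + 12/25z².

Need |R(x)|<1, x<0.
x=-1.09: |R|=0.4803
R=1: x+12/25x²=0 ⇒ x=−25/12=-2.0833; min R=1−1/(4·12/25)=0.4792>−1
Confirm numerically:
  x=-1.748: |R|=0.71864 <1
  x=-1.664: |R|=0.66507 <1
  x=-0.952: |R|=0.48303 <1
  x=-0.928: |R|=0.48537 <1
  x=-2.402: |R|=1.36741 >1
  x=-2.125: |R|=1.04250 >1
So |R|<1 on (-2.0833, 0).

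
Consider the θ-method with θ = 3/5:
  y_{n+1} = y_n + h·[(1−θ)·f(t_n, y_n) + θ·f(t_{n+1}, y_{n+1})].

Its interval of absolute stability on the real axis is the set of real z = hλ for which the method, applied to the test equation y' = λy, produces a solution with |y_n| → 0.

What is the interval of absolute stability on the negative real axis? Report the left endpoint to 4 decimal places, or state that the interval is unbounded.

unbounded; (−∞, 0).

On y'=λy, z=hλ:
  y_{n+1} = y_n + z·[2/5·y_n + 3/5·y_{n+1}] ⇒ (1 − 3/5z)y_{n+1} = (1 + 2/5z)y_n
  Hence R(z) = (1 + 2/5z)/(1 − 3/5z).

Need |R(x)|<1, x<0.
x=-0.8: |R|=0.4595
x=-2: |R|=0.0909
x=-10: |R|=0.4286
x=-100: |R|=0.6393
θ=3/5≥1/2 ⇒ |1+2/5x|<|1−3/5x| ∀x<0 ⇒ unbounded interval.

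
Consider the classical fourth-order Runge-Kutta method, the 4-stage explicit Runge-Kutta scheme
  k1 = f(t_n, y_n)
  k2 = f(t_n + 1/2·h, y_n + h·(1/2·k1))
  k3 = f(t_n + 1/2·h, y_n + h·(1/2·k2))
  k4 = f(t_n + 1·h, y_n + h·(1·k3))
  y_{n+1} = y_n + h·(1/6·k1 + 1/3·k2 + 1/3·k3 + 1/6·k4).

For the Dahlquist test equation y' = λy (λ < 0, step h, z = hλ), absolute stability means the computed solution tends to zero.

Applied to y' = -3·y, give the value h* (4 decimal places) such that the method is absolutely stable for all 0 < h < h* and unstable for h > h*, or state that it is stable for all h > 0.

With y'=λy (z=hλ):
  order 4, 4-stage ⇒ R(z)=1+z+z^2/2+z^3/6+z^4/24
  (e.g. R(-0.62)=0.53864, |R|=0.53864)

Solve |R(x)|<1 on ℝ⁻.
x=-0.62: |R|=0.5386
|R(-2.9)|=1.1872 |R(-1.2)|=0.3184 |R(-0.77)|=0.4650
Bisect:
  x_lo=-3.6341 |R|=3.2377  x_hi=-0.0858 |R|=0.9177
  mid=-1.85999 |R|=0.29602 →hi
  mid=-2.74707 |R|=0.94388 →hi
  mid=-3.19061 |R|=1.80400 →lo
  mid=-2.96884 |R|=1.31388 →lo
  mid=-2.85795 |R|=1.11519 →lo
  mid=-2.80251 |R|=1.02627 →lo
  mid=-2.77479 |R|=0.98428 →hi
  mid=-2.78865 |R|=1.00507 →lo
  mid=-2.78172 |R|=0.99463 →hi
  mid=-2.78519 |R|=0.99984 →hi
  ...
  [-2.78540,-2.78519] ⇒ x*=-2.7853
So |R|<1 on (-2.7853, 0).

(-2.7853,0); λ=-3 ⇒ h* = 0.9284.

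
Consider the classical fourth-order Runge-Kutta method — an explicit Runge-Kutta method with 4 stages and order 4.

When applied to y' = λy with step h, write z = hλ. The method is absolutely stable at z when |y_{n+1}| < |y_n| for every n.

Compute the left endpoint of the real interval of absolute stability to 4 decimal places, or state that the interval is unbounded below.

left endpoint -2.7853.

With y'=λy (z=hλ):
  order 4, 4-stage ⇒ R(z)=1+z+z^2/2+z^3/6+z^4/24
  (e.g. R(-0.3)=0.74084, |R|=0.74084)

Need |R(x)|<1, x<0.
x=-0.3: |R|=0.7408
|R(-2.85)|=1.1020 |R(-2.25)|=0.4507 |R(-1.84)|=0.2921
Bisect:
  x_lo=-3.4698 |R|=2.6272  x_hi=-0.2558 |R|=0.7743
  mid=-1.86280 |R|=0.29660 →hi
  mid=-2.66632 |R|=0.83495 →hi
  mid=-3.06807 |R|=1.51705 →lo
  mid=-2.86720 |R|=1.13067 →lo
  mid=-2.76676 |R|=0.97241 →hi
  mid=-2.81698 |R|=1.04883 →lo
  mid=-2.79187 |R|=1.00995 →lo
  mid=-2.77931 |R|=0.99102 →hi
  ...
  [-2.78539,-2.78520] ⇒ x*=-2.7853
Stable set (-2.7853, 0).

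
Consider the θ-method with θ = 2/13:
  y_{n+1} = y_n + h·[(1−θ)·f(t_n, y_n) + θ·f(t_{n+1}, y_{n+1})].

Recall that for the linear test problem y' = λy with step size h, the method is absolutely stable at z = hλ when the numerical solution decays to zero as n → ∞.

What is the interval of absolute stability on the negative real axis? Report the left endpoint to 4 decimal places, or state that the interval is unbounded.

Test eqn y'=λy, z=hλ:
  y_{n+1} = y_n + z·[11/13·y_n + 2/13·y_{n+1}] ⇒ (1 − 2/13z)y_{n+1} = (1 + 11/13z)y_n
  so R(z) = (1 + 11/13z)/(1 − 2/13z).

Solve |R(x)|<1 on ℝ⁻.
x=-1.6: |R|=0.2840
R=−1: 1+11/13x = −1+2/13x ⇒ -9/13x=2 ⇒ x=2/(-9/13)=-2.8889
Confirm numerically:
  x=-2.640: |R|=0.87746 <1
  x=-2.432: |R|=0.76982 <1
  x=-1.676: |R|=0.33244 <1
  x=-1.653: |R|=0.31786 <1
  x=-3.354: |R|=1.21240 >1
  x=-3.318: |R|=1.19668 >1
  x=-2.929: |R|=1.01914 >1
Stable set (-2.8889, 0).

z∈(-2.8889,0).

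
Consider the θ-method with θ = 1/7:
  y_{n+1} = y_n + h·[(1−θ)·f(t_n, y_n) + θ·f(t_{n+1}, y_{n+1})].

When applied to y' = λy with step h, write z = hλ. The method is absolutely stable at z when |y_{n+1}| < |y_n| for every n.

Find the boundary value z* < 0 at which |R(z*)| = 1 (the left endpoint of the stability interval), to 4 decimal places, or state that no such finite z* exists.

With y'=λy (z=hλ):
  y_{n+1} = y_n + z·[6/7·y_n + 1/7·y_{n+1}] ⇒ (1 − 1/7z)y_{n+1} = (1 + 6/7z)y_n
  R(z) = (1 + 6/7z)/(1 − 1/7z).

Find x<0 with |R(x)|<1.
x=-1.51: |R|=0.2421
R=−1: 1+6/7x = −1+1/7x ⇒ -5/7x=2 ⇒ x=2/(-5/7)=-2.8000
Confirm numerically:
  x=-2.583: |R|=0.88678 <1
  x=-2.071: |R|=0.59817 <1
  x=-1.658: |R|=0.34049 <1
  x=-1.505: |R|=0.23868 <1
  x=-3.313: |R|=1.24872 >1
  x=-2.854: |R|=1.02740 >1
Interval (-2.8000, 0).

left endpoint -2.8000.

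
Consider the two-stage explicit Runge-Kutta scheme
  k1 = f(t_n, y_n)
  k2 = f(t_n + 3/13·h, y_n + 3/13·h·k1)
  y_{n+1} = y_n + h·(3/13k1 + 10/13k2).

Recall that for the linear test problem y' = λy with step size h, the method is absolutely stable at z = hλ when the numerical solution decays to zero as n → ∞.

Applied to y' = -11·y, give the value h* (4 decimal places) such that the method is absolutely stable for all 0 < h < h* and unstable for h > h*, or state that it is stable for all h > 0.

(-5.6333,0); λ=-11 ⇒ h* = (169/30)/11 = 0.5121.

With y'=λy (z=hλ):
  k1=λy_n ⇒ h·k1=z·y_n;  k2=λ(1+3/13z)y_n ⇒ h·k2=z(1+3/13z)y_n
  y_{n+1}/y_n = 1 + 3/13z + 10/13z(1+3/13z) = 1 + z + 30/169z²
  ⇒ R(z) = 1 + z + 30/169z².

Need |R(x)|<1, x<0.
x=-1.53: |R|=0.1145
R=1: x+30/169x²=0 ⇒ x=−169/30=-5.6333; min R=1−1/(4·30/169)=-0.4083>−1
Confirm numerically:
  x=-5.064: |R|=0.48821 <1
  x=-4.239: |R|=0.04922 <1
  x=-3.995: |R|=0.16186 <1
  x=-6.217: |R|=1.64414 >1
  x=-5.664: |R|=1.03083 >1
Stable set (-5.6333, 0).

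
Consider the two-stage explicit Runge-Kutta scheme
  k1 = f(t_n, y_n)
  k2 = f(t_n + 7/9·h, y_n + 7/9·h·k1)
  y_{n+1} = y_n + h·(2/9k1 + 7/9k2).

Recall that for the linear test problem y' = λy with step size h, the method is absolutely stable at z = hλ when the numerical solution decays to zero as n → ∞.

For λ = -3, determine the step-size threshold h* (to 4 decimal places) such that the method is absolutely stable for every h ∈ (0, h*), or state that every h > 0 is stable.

(-1.6531,0); λ=-3 ⇒ h* = (81/49)/3 = 0.5510.

On y'=λy, z=hλ:
  k1=λy_n ⇒ h·k1=z·y_n;  k2=λ(1+7/9z)y_n ⇒ h·k2=z(1+7/9z)y_n
  y_{n+1}/y_n = 1 + 2/9z + 7/9z(1+7/9z) = 1 + z + 49/81z²
  R(z) = 1 + z + 49/81z².

Boundary: |R(x)|=1, x<0.
x=-0.62: |R|=0.6125
R=1: x+49/81x²=0 ⇒ x=−81/49=-1.6531; min R=1−1/(4·49/81)=0.5867>−1
Confirm numerically:
  x=-1.540: |R|=0.89467 <1
  x=-0.999: |R|=0.60473 <1
  x=-0.992: |R|=0.60330 <1
  x=-2.141: |R|=1.63197 >1
  x=-2.044: |R|=1.48339 >1
  x=-2.028: |R|=1.45998 >1
So |R|<1 on (-1.6531, 0).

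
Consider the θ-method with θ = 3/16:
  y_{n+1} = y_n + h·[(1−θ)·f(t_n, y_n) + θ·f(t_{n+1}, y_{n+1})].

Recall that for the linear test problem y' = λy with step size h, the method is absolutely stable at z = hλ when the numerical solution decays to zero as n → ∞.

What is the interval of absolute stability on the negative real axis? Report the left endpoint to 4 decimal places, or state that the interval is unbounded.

(-3.2000, 0).

Set f=λy, z=hλ:
  y_{n+1} = y_n + z·[13/16·y_n + 3/16·y_{n+1}] ⇒ (1 − 3/16z)y_{n+1} = (1 + 13/16z)y_n
  R(z) = (1 + 13/16z)/(1 − 3/16z).

Boundary: |R(x)|=1, x<0.
x=-0.59: |R|=0.4688
R=−1: 1+13/16x = −1+3/16x ⇒ -5/8x=2 ⇒ x=2/(-5/8)=-3.2000
Confirm numerically:
  x=-2.606: |R|=0.75061 <1
  x=-1.948: |R|=0.42684 <1
  x=-1.366: |R|=0.08747 <1
  x=-3.644: |R|=1.16486 >1
  x=-3.552: |R|=1.13205 >1
  x=-3.247: |R|=1.01826 >1
Stable set (-3.2000, 0).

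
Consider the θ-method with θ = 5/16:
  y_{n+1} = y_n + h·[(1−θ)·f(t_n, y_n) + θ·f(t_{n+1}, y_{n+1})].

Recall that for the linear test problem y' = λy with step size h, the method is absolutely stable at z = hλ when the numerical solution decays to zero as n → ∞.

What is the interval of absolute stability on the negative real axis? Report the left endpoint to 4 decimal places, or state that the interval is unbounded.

On y'=λy, z=hλ:
  y_{n+1} = y_n + z·[11/16·y_n + 5/16·y_{n+1}] ⇒ (1 − 5/16z)y_{n+1} = (1 + 11/16z)y_n
  ⇒ R(z) = (1 + 11/16z)/(1 − 5/16z).

Boundary: |R(x)|=1, x<0.
x=-1.19: |R|=0.1326
R=−1: 1+11/16x = −1+5/16x ⇒ -3/8x=2 ⇒ x=2/(-3/8)=-5.3333
Confirm numerically:
  x=-4.459: |R|=0.86301 <1
  x=-3.990: |R|=0.77580 <1
  x=-3.630: |R|=0.70073 <1
  x=-3.040: |R|=0.55897 <1
  x=-5.882: |R|=1.07250 >1
  x=-5.762: |R|=1.05740 >1
  x=-5.380: |R|=1.00653 >1
Interval (-5.3333, 0).

z∈(-5.3333,0).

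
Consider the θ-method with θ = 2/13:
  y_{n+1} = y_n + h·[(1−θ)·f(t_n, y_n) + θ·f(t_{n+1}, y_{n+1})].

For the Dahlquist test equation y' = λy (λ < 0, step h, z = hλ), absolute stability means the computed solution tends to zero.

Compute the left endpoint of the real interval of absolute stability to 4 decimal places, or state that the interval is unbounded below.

z* = -2.8889.

With y'=λy (z=hλ):
  y_{n+1} = y_n + z·[11/13·y_n + 2/13·y_{n+1}] ⇒ (1 − 2/13z)y_{n+1} = (1 + 11/13z)y_n
  so R(z) = (1 + 11/13z)/(1 − 2/13z).

Solve |R(x)|<1 on ℝ⁻.
x=-1.66: |R|=0.3223
R=−1: 1+11/13x = −1+2/13x ⇒ -9/13x=2 ⇒ x=2/(-9/13)=-2.8889
Confirm numerically:
  x=-2.823: |R|=0.96820 <1
  x=-2.442: |R|=0.77511 <1
  x=-1.462: |R|=0.19354 <1
  x=-3.141: |R|=1.11767 >1
  x=-2.999: |R|=1.05216 >1
So |R|<1 on (-2.8889, 0).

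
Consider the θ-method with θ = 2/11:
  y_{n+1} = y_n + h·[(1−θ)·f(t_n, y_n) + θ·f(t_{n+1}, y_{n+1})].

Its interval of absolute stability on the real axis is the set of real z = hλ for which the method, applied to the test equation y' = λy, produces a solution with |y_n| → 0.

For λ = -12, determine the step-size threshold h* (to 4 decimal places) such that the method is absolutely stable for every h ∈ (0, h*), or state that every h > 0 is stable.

Test eqn y'=λy, z=hλ:
  y_{n+1} = y_n + z·[9/11·y_n + 2/11·y_{n+1}] ⇒ (1 − 2/11z)y_{n+1} = (1 + 9/11z)y_n
  ⇒ R(z) = (1 + 9/11z)/(1 − 2/11z).

Boundary: |R(x)|=1, x<0.
x=-0.66: |R|=0.4107
R=−1: 1+9/11x = −1+2/11x ⇒ -7/11x=2 ⇒ x=2/(-7/11)=-3.1429
Confirm numerically:
  x=-2.036: |R|=0.48593 <1
  x=-1.647: |R|=0.26745 <1
  x=-1.530: |R|=0.19701 <1
  x=-3.677: |R|=1.20372 >1
  x=-3.640: |R|=1.19037 >1
Interval (-3.1429, 0).

(-3.1429,0); λ=-12 ⇒ h* = (22/7)/12 = 0.2619.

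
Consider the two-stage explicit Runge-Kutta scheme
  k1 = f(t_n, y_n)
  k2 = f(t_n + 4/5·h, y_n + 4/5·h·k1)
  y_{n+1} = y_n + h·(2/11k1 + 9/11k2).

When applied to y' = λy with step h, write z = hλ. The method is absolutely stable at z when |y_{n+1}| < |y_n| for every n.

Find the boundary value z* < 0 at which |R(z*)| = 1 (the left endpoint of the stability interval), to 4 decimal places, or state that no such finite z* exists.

z* = -1.5278.

With y'=λy (z=hλ):
  k1=λy_n ⇒ h·k1=z·y_n;  k2=λ(1+4/5z)y_n ⇒ h·k2=z(1+4/5z)y_n
  y_{n+1}/y_n = 1 + 2/11z + 9/11z(1+4/5z) = 1 + z + 36/55z²
  Hence R(z) = 1 + z + 36/55z².

Solve |R(x)|<1 on ℝ⁻.
x=-0.32: |R|=0.7470
R=1: x+36/55x²=0 ⇒ x=−55/36=-1.5278; min R=1−1/(4·36/55)=0.6181>−1
Confirm numerically:
  x=-1.442: |R|=0.91904 <1
  x=-1.075: |R|=0.68141 <1
  x=-1.008: |R|=0.65706 <1
  x=-1.003: |R|=0.65548 <1
  x=-2.127: |R|=1.83425 >1
  x=-2.070: |R|=1.73466 >1
  x=-1.600: |R|=1.07564 >1
So |R|<1 on (-1.5278, 0).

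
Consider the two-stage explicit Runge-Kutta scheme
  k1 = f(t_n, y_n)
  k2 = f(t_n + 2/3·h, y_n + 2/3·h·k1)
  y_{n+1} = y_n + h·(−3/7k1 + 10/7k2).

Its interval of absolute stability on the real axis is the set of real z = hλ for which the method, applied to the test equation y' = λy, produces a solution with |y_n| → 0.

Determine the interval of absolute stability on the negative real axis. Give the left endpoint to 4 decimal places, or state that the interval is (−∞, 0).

On y'=λy, z=hλ:
  k1=λy_n ⇒ h·k1=z·y_n;  k2=λ(1+2/3z)y_n ⇒ h·k2=z(1+2/3z)y_n
  y_{n+1}/y_n = 1 − 3/7z + 10/7z(1+2/3z) = 1 + z + 20/21z²
  Hence R(z) = 1 + z + 20/21z².

Find x<0 with |R(x)|<1.
x=-0.83: |R|=0.8261
R=1: x+20/21x²=0 ⇒ x=−21/20=-1.0500; min R=1−1/(4·20/21)=0.7375>−1
Confirm numerically:
  x=-0.946: |R|=0.90630 <1
  x=-0.904: |R|=0.87430 <1
  x=-0.442: |R|=0.74406 <1
  x=-1.216: |R|=1.19224 >1
  x=-1.157: |R|=1.11790 >1
Interval (-1.0500, 0).

z∈(-1.0500,0).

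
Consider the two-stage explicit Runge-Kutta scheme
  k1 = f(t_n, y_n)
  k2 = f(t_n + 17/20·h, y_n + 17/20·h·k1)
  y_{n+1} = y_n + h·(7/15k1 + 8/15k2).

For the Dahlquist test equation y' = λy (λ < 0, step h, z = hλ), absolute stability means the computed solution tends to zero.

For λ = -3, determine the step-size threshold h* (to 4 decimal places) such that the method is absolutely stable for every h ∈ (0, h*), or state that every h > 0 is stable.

(-2.2059,0); λ=-3 ⇒ h* = (75/34)/3 = 0.7353.

Set f=λy, z=hλ:
  k1=λy_n ⇒ h·k1=z·y_n;  k2=λ(1+17/20z)y_n ⇒ h·k2=z(1+17/20z)y_n
  y_{n+1}/y_n = 1 + 7/15z + 8/15z(1+17/20z) = 1 + z + 34/75z²
  so R(z) = 1 + z + 34/75z².

Solve |R(x)|<1 on ℝ⁻.
x=-0.45: |R|=0.6418
R=1: x+34/75x²=0 ⇒ x=−75/34=-2.2059; min R=1−1/(4·34/75)=0.4485>−1
Confirm numerically:
  x=-1.865: |R|=0.71180 <1
  x=-1.296: |R|=0.46543 <1
  x=-0.963: |R|=0.45741 <1
  x=-0.936: |R|=0.46116 <1
  x=-2.644: |R|=1.52513 >1
  x=-2.453: |R|=1.27480 >1
Interval (-2.2059, 0).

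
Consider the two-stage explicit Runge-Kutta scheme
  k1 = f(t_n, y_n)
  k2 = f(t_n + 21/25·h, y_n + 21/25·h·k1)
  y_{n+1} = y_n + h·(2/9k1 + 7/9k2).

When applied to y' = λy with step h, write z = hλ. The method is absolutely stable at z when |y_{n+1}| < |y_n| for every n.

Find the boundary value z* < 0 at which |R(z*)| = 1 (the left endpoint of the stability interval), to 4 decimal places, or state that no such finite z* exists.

left endpoint -1.5306.

Test eqn y'=λy, z=hλ:
  k1=λy_n ⇒ h·k1=z·y_n;  k2=λ(1+21/25z)y_n ⇒ h·k2=z(1+21/25z)y_n
  y_{n+1}/y_n = 1 + 2/9z + 7/9z(1+21/25z) = 1 + z + 49/75z²
  ⇒ R(z) = 1 + z + 49/75z².

Need |R(x)|<1, x<0.
x=-0.78: |R|=0.6175
R=1: x+49/75x²=0 ⇒ x=−75/49=-1.5306; min R=1−1/(4·49/75)=0.6173>−1
Confirm numerically:
  x=-1.459: |R|=0.93174 <1
  x=-1.257: |R|=0.77530 <1
  x=-0.649: |R|=0.62618 <1
  x=-1.857: |R|=1.39599 >1
  x=-1.785: |R|=1.29667 >1
So |R|<1 on (-1.5306, 0).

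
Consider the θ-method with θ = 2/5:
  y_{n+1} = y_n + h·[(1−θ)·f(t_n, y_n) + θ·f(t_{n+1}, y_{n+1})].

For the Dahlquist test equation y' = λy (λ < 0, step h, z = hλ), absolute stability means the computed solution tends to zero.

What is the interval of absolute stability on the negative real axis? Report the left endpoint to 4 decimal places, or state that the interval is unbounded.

z∈(-10.0000,0).

On y'=λy, z=hλ:
  y_{n+1} = y_n + z·[3/5·y_n + 2/5·y_{n+1}] ⇒ (1 − 2/5z)y_{n+1} = (1 + 3/5z)y_n
  so R(z) = (1 + 3/5z)/(1 − 2/5z).

Need |R(x)|<1, x<0.
x=-0.72: |R|=0.4410
R=−1: 1+3/5x = −1+2/5x ⇒ -1/5x=2 ⇒ x=2/(-1/5)=-10.0000
Confirm numerically:
  x=-9.351: |R|=0.97262 <1
  x=-7.817: |R|=0.89420 <1
  x=-7.212: |R|=0.85647 <1
  x=-7.193: |R|=0.85520 <1
  x=-10.272: |R|=1.01065 >1
  x=-10.163: |R|=1.00644 >1
  x=-10.075: |R|=1.00298 >1
So |R|<1 on (-10.0000, 0).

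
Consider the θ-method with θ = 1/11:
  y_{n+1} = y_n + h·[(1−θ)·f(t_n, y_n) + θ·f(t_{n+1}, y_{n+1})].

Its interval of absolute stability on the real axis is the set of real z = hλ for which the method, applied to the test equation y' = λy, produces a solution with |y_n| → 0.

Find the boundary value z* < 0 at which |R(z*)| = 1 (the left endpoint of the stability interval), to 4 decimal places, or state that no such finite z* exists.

left endpoint -2.4444.

With y'=λy (z=hλ):
  y_{n+1} = y_n + z·[10/11·y_n + 1/11·y_{n+1}] ⇒ (1 − 1/11z)y_{n+1} = (1 + 10/11z)y_n
  R(z) = (1 + 10/11z)/(1 − 1/11z).

Find x<0 with |R(x)|<1.
x=-0.81: |R|=0.2456
R=−1: 1+10/11x = −1+1/11x ⇒ -9/11x=2 ⇒ x=2/(-9/11)=-2.4444
Confirm numerically:
  x=-2.176: |R|=0.81664 <1
  x=-1.844: |R|=0.57926 <1
  x=-1.498: |R|=0.31845 <1
  x=-1.484: |R|=0.30759 <1
  x=-2.832: |R|=1.25217 >1
  x=-2.704: |R|=1.17046 >1
Stable set (-2.4444, 0).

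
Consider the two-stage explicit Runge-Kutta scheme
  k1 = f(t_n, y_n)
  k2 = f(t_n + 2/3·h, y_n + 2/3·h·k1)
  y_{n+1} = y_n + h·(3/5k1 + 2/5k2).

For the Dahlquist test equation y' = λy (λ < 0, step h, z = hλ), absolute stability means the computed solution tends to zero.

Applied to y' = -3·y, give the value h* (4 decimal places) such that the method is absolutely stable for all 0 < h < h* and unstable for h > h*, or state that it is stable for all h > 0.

On y'=λy, z=hλ:
  k1=λy_n ⇒ h·k1=z·y_n;  k2=λ(1+2/3z)y_n ⇒ h·k2=z(1+2/3z)y_n
  y_{n+1}/y_n = 1 + 3/5z + 2/5z(1+2/3z) = 1 + z + 4/15z²
  ⇒ R(z) = 1 + z + 4/15z².

Boundary: |R(x)|=1, x<0.
x=-1.09: |R|=0.2268
R=1: x+4/15x²=0 ⇒ x=−15/4=-3.7500; min R=1−1/(4·4/15)=0.0625>−1
Confirm numerically:
  x=-3.694: |R|=0.94484 <1
  x=-3.603: |R|=0.85876 <1
  x=-3.113: |R|=0.47121 <1
  x=-2.491: |R|=0.16369 <1
  x=-4.249: |R|=1.56540 >1
  x=-4.123: |R|=1.41010 >1
Stable set (-3.7500, 0).

(-3.7500,0); λ=-3 ⇒ h* = (15/4)/3 = 1.2500.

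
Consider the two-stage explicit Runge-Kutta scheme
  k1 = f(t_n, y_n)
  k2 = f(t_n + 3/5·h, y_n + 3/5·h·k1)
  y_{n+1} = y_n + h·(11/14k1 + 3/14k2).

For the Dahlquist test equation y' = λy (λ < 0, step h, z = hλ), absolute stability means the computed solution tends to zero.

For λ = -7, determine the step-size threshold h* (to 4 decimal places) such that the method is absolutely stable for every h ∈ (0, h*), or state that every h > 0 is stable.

Set f=λy, z=hλ:
  k1=λy_n ⇒ h·k1=z·y_n;  k2=λ(1+3/5z)y_n ⇒ h·k2=z(1+3/5z)y_n
  y_{n+1}/y_n = 1 + 11/14z + 3/14z(1+3/5z) = 1 + z + 9/70z²
  R(z) = 1 + z + 9/70z².

Need |R(x)|<1, x<0.
x=-0.61: |R|=0.4378
R=1: x+9/70x²=0 ⇒ x=−70/9=-7.7778; min R=1−1/(4·9/70)=-0.9444>−1
Confirm numerically:
  x=-7.410: |R|=0.64961 <1
  x=-5.957: |R|=0.39453 <1
  x=-5.007: |R|=0.78371 <1
  x=-8.255: |R|=1.50650 >1
  x=-7.885: |R|=1.10870 >1
  x=-7.833: |R|=1.05561 >1
So |R|<1 on (-7.7778, 0).

(-7.7778,0); λ=-7 ⇒ h* = (70/9)/7 = 1.1111.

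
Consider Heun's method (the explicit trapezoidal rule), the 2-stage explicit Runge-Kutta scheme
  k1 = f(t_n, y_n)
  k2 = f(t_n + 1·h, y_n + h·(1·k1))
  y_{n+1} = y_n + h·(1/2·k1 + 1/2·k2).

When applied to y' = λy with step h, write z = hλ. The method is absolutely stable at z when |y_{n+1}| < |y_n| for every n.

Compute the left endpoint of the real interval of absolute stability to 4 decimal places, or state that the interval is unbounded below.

z* = -2.0000.

Test eqn y'=λy, z=hλ:
  order 2, 2-stage ⇒ R(z)=1+z+z^2/2
  (e.g. R(-0.54)=0.60580, |R|=0.60580)

Find x<0 with |R(x)|<1.
x=-0.54: |R|=0.6058
|R(-2.33)|=1.3845 |R(-2.32)|=1.3712 |R(-1.3)|=0.5450
Bisect:
  x_lo=-2.3466 |R|=1.4066  x_hi=-0.3669 |R|=0.7004
  mid=-1.35676 |R|=0.56364 →hi
  mid=-1.85167 |R|=0.86267 →hi
  mid=-2.09912 |R|=1.10403 →lo
  mid=-1.97539 |R|=0.97570 →hi
  mid=-2.03726 |R|=1.03795 →lo
  mid=-2.00633 |R|=1.00635 →lo
  mid=-1.99086 |R|=0.99090 →hi
  ...
  [-2.00004,-1.99992] ⇒ x*=-2.0000
Interval (-2.0000, 0).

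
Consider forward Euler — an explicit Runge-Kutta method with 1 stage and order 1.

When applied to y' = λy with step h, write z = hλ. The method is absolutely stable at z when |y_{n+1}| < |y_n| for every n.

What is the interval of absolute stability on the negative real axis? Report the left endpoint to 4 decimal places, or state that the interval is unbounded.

Set f=λy, z=hλ:
  order 1, 1-stage ⇒ R(z)=1+z
  (e.g. R(-0.77)=0.23000, |R|=0.23000)

Need |R(x)|<1, x<0.
x=-0.77: |R|=0.2300
|R(-1.93)|=0.9300 |R(-1.68)|=0.6800 |R(-1.39)|=0.3900
Bisect:
  x_lo=-2.8503 |R|=1.8503  x_hi=-0.0506 |R|=0.9494
  mid=-1.45044 |R|=0.45044 →hi
  mid=-2.15039 |R|=1.15039 →lo
  mid=-1.80041 |R|=0.80041 →hi
  mid=-1.97540 |R|=0.97540 →hi
  mid=-2.06289 |R|=1.06289 →lo
  mid=-2.01915 |R|=1.01915 →lo
  mid=-1.99727 |R|=0.99727 →hi
  mid=-2.00821 |R|=1.00821 →lo
  ...
  [-2.00001,-1.99984] ⇒ x*=-2.0000
Interval (-2.0000, 0).

(-2.0000, 0).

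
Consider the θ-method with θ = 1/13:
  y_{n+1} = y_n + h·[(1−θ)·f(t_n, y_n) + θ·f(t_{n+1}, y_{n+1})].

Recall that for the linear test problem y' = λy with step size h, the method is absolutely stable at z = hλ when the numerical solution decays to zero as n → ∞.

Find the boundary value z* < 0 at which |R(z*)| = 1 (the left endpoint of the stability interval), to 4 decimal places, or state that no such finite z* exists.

Test eqn y'=λy, z=hλ:
  y_{n+1} = y_n + z·[12/13·y_n + 1/13·y_{n+1}] ⇒ (1 − 1/13z)y_{n+1} = (1 + 12/13z)y_n
  ⇒ R(z) = (1 + 12/13z)/(1 − 1/13z).

Solve |R(x)|<1 on ℝ⁻.
x=-1.45: |R|=0.3045
R=−1: 1+12/13x = −1+1/13x ⇒ -11/13x=2 ⇒ x=2/(-11/13)=-2.3636
Confirm numerically:
  x=-1.987: |R|=0.72356 <1
  x=-1.967: |R|=0.70849 <1
  x=-1.859: |R|=0.62642 <1
  x=-1.581: |R|=0.40957 <1
  x=-2.541: |R|=1.12554 >1
  x=-2.398: |R|=1.02455 >1
Interval (-2.3636, 0).

left endpoint -2.3636.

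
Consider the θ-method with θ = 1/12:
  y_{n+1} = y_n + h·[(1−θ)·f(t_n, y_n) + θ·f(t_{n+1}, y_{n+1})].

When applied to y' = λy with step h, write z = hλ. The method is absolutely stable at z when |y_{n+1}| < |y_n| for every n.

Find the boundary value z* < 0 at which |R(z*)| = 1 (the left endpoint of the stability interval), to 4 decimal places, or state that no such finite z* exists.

z* = -2.4000.

With y'=λy (z=hλ):
  y_{n+1} = y_n + z·[11/12·y_n + 1/12·y_{n+1}] ⇒ (1 − 1/12z)y_{n+1} = (1 + 11/12z)y_n
  so R(z) = (1 + 11/12z)/(1 − 1/12z).

Find x<0 with |R(x)|<1.
x=-1.59: |R|=0.4040
R=−1: 1+11/12x = −1+1/12x ⇒ -5/6x=2 ⇒ x=2/(-5/6)=-2.4000
Confirm numerically:
  x=-2.228: |R|=0.87911 <1
  x=-2.182: |R|=0.84628 <1
  x=-1.688: |R|=0.47984 <1
  x=-1.033: |R|=0.04888 <1
  x=-2.843: |R|=1.29846 >1
  x=-2.766: |R|=1.24787 >1
Interval (-2.4000, 0).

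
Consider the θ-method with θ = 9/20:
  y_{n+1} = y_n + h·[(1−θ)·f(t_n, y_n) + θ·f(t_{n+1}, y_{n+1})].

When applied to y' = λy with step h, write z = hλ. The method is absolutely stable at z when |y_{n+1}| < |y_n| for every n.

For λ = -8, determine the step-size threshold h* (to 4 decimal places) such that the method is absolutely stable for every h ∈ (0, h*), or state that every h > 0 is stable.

(-20.0000,0); λ=-8 ⇒ h* = (20)/8 = 2.5000.

On y'=λy, z=hλ:
  y_{n+1} = y_n + z·[11/20·y_n + 9/20·y_{n+1}] ⇒ (1 − 9/20z)y_{n+1} = (1 + 11/20z)y_n
  Hence R(z) = (1 + 11/20z)/(1 − 9/20z).

Boundary: |R(x)|=1, x<0.
x=-1.44: |R|=0.1262
R=−1: 1+11/20x = −1+9/20x ⇒ -1/10x=2 ⇒ x=2/(-1/10)=-20.0000
Confirm numerically:
  x=-18.162: |R|=0.97996 <1
  x=-17.265: |R|=0.96881 <1
  x=-14.283: |R|=0.92303 <1
  x=-14.227: |R|=0.92201 <1
  x=-20.524: |R|=1.00512 >1
  x=-20.215: |R|=1.00213 >1
  x=-20.153: |R|=1.00152 >1
So |R|<1 on (-20.0000, 0).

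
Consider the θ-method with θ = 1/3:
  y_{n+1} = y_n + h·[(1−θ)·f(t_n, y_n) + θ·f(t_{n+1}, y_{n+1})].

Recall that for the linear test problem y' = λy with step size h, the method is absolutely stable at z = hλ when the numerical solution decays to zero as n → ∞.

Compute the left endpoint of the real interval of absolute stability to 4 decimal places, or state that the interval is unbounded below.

z* = -6.0000.

On y'=λy, z=hλ:
  y_{n+1} = y_n + z·[2/3·y_n + 1/3·y_{n+1}] ⇒ (1 − 1/3z)y_{n+1} = (1 + 2/3z)y_n
  R(z) = (1 + 2/3z)/(1 − 1/3z).

Find x<0 with |R(x)|<1.
x=-1.18: |R|=0.1531
R=−1: 1+2/3x = −1+1/3x ⇒ -1/3x=2 ⇒ x=2/(-1/3)=-6.0000
Confirm numerically:
  x=-5.572: |R|=0.95007 <1
  x=-4.318: |R|=0.77016 <1
  x=-4.156: |R|=0.74231 <1
  x=-2.922: |R|=0.48024 <1
  x=-6.488: |R|=1.05143 >1
  x=-6.263: |R|=1.02839 >1
Interval (-6.0000, 0).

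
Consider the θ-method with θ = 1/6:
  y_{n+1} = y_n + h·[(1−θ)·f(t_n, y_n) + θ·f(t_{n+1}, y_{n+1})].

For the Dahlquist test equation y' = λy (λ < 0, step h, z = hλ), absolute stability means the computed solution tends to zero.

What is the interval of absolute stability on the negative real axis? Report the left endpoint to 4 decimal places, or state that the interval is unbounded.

z∈(-3.0000,0).

Set f=λy, z=hλ:
  y_{n+1} = y_n + z·[5/6·y_n + 1/6·y_{n+1}] ⇒ (1 − 1/6z)y_{n+1} = (1 + 5/6z)y_n
  Hence R(z) = (1 + 5/6z)/(1 − 1/6z).

Find x<0 with |R(x)|<1.
x=-1.75: |R|=0.3548
R=−1: 1+5/6x = −1+1/6x ⇒ -2/3x=2 ⇒ x=2/(-2/3)=-3.0000
Confirm numerically:
  x=-2.143: |R|=0.57902 <1
  x=-2.130: |R|=0.57196 <1
  x=-1.459: |R|=0.17362 <1
  x=-3.586: |R|=1.24452 >1
  x=-3.555: |R|=1.23234 >1
  x=-3.328: |R|=1.14065 >1
So |R|<1 on (-3.0000, 0).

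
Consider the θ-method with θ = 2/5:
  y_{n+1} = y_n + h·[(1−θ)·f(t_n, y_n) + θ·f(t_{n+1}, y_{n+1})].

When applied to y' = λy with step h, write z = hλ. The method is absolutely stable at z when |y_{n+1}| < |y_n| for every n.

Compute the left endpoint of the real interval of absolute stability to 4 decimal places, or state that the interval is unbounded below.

On y'=λy, z=hλ:
  y_{n+1} = y_n + z·[3/5·y_n + 2/5·y_{n+1}] ⇒ (1 − 2/5z)y_{n+1} = (1 + 3/5z)y_n
  ⇒ R(z) = (1 + 3/5z)/(1 − 2/5z).

Need |R(x)|<1, x<0.
x=-0.89: |R|=0.3437
R=−1: 1+3/5x = −1+2/5x ⇒ -1/5x=2 ⇒ x=2/(-1/5)=-10.0000
Confirm numerically:
  x=-9.962: |R|=0.99848 <1
  x=-8.332: |R|=0.92301 <1
  x=-6.025: |R|=0.76686 <1
  x=-4.187: |R|=0.56535 <1
  x=-10.561: |R|=1.02148 >1
  x=-10.167: |R|=1.00659 >1
Stable set (-10.0000, 0).

left endpoint -10.0000.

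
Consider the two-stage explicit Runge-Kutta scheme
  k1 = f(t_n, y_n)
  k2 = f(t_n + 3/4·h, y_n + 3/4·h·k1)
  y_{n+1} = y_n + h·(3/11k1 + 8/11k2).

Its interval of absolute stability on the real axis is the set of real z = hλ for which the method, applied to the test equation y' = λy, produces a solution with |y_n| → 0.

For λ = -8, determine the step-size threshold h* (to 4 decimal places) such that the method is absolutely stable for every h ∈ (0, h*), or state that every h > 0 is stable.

(-1.8333,0); λ=-8 ⇒ h* = (11/6)/8 = 0.2292.

Set f=λy, z=hλ:
  k1=λy_n ⇒ h·k1=z·y_n;  k2=λ(1+3/4z)y_n ⇒ h·k2=z(1+3/4z)y_n
  y_{n+1}/y_n = 1 + 3/11z + 8/11z(1+3/4z) = 1 + z + 6/11z²
  so R(z) = 1 + z + 6/11z².

Boundary: |R(x)|=1, x<0.
x=-1.35: |R|=0.6441
R=1: x+6/11x²=0 ⇒ x=−11/6=-1.8333; min R=1−1/(4·6/11)=0.5417>−1
Confirm numerically:
  x=-1.678: |R|=0.85783 <1
  x=-1.619: |R|=0.81072 <1
  x=-1.293: |R|=0.61892 <1
  x=-1.208: |R|=0.58796 <1
  x=-2.217: |R|=1.46396 >1
  x=-1.960: |R|=1.13542 >1
Interval (-1.8333, 0).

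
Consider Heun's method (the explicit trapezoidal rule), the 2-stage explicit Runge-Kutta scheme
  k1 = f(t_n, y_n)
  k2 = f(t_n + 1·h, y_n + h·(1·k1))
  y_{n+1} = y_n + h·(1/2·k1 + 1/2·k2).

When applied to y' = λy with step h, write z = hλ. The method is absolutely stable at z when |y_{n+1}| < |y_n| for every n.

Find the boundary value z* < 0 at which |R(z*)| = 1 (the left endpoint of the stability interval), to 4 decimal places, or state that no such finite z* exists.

Test eqn y'=λy, z=hλ:
  order 2, 2-stage ⇒ R(z)=1+z+z^2/2
  (e.g. R(-0.95)=0.50125, |R|=0.50125)

Boundary: |R(x)|=1, x<0.
x=-0.95: |R|=0.5012
|R(-1.41)|=0.5840 |R(-1.17)|=0.5144 |R(-0.7)|=0.5450
Bisect:
  x_lo=-2.6101 |R|=1.7963  x_hi=-0.3035 |R|=0.7425
  mid=-1.45685 |R|=0.60436 →hi
  mid=-2.03350 |R|=1.03406 →lo
  mid=-1.74517 |R|=0.77764 →hi
  mid=-1.88934 |R|=0.89546 →hi
  mid=-1.96142 |R|=0.96216 →hi
  mid=-1.99746 |R|=0.99746 →hi
  mid=-2.01548 |R|=1.01560 →lo
  mid=-2.00647 |R|=1.00649 →lo
  ...
  [-2.00013,-1.99999] ⇒ x*=-2.0000
Stable set (-2.0000, 0).

left endpoint -2.0000.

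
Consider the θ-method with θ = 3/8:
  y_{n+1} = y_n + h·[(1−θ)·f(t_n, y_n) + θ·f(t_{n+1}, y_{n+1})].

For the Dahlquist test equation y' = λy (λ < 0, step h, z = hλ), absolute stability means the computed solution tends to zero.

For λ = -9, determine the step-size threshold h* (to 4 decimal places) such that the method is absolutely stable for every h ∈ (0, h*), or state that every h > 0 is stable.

Set f=λy, z=hλ:
  y_{n+1} = y_n + z·[5/8·y_n + 3/8·y_{n+1}] ⇒ (1 − 3/8z)y_{n+1} = (1 + 5/8z)y_n
  R(z) = (1 + 5/8z)/(1 − 3/8z).

Find x<0 with |R(x)|<1.
x=-1.54: |R|=0.0238
R=−1: 1+5/8x = −1+3/8x ⇒ -1/4x=2 ⇒ x=2/(-1/4)=-8.0000
Confirm numerically:
  x=-7.096: |R|=0.93827 <1
  x=-4.345: |R|=0.65248 <1
  x=-4.222: |R|=0.63438 <1
  x=-8.143: |R|=1.00882 >1
  x=-8.042: |R|=1.00261 >1
Interval (-8.0000, 0).

(-8.0000,0); λ=-9 ⇒ h* = (8)/9 = 0.8889.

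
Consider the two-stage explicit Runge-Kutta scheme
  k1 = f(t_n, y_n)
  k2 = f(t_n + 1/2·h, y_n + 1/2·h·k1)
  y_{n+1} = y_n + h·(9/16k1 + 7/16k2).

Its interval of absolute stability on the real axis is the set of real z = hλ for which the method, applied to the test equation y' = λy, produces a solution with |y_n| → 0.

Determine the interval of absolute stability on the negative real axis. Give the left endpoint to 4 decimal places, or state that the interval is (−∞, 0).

On y'=λy, z=hλ:
  k1=λy_n ⇒ h·k1=z·y_n;  k2=λ(1+1/2z)y_n ⇒ h·k2=z(1+1/2z)y_n
  y_{n+1}/y_n = 1 + 9/16z + 7/16z(1+1/2z) = 1 + z + 7/32z²
  Hence R(z) = 1 + z + 7/32z².

Need |R(x)|<1, x<0.
x=-1.2: |R|=0.1150
R=1: x+7/32x²=0 ⇒ x=−32/7=-4.5714; min R=1−1/(4·7/32)=-0.1429>−1
Confirm numerically:
  x=-4.118: |R|=0.59155 <1
  x=-3.883: |R|=0.41524 <1
  x=-3.598: |R|=0.23385 <1
  x=-3.460: |R|=0.15879 <1
  x=-4.892: |R|=1.34305 >1
  x=-4.784: |R|=1.22246 >1
Interval (-4.5714, 0).

(-4.5714, 0).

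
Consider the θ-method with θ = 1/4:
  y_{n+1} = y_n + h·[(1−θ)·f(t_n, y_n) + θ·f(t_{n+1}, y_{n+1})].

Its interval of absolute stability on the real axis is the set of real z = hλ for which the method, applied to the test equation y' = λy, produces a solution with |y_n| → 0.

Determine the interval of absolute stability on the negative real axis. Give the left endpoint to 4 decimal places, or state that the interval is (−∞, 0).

Set f=λy, z=hλ:
  y_{n+1} = y_n + z·[3/4·y_n + 1/4·y_{n+1}] ⇒ (1 − 1/4z)y_{n+1} = (1 + 3/4z)y_n
  Hence R(z) = (1 + 3/4z)/(1 − 1/4z).

Boundary: |R(x)|=1, x<0.
x=-0.73: |R|=0.3827
R=−1: 1+3/4x = −1+1/4x ⇒ -1/2x=2 ⇒ x=2/(-1/2)=-4.0000
Confirm numerically:
  x=-3.715: |R|=0.92612 <1
  x=-2.832: |R|=0.65808 <1
  x=-2.514: |R|=0.54375 <1
  x=-1.800: |R|=0.24138 <1
  x=-4.372: |R|=1.08887 >1
  x=-4.256: |R|=1.06202 >1
  x=-4.255: |R|=1.06178 >1
Stable set (-4.0000, 0).

z∈(-4.0000,0).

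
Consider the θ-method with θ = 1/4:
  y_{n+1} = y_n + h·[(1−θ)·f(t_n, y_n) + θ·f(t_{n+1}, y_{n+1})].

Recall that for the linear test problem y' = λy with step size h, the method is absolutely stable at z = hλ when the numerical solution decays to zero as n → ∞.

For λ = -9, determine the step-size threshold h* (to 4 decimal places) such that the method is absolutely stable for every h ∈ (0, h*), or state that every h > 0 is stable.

Test eqn y'=λy, z=hλ:
  y_{n+1} = y_n + z·[3/4·y_n + 1/4·y_{n+1}] ⇒ (1 − 1/4z)y_{n+1} = (1 + 3/4z)y_n
  so R(z) = (1 + 3/4z)/(1 − 1/4z).

Boundary: |R(x)|=1, x<0.
x=-1.53: |R|=0.1067
R=−1: 1+3/4x = −1+1/4x ⇒ -1/2x=2 ⇒ x=2/(-1/2)=-4.0000
Confirm numerically:
  x=-3.728: |R|=0.92961 <1
  x=-3.278: |R|=0.80159 <1
  x=-3.223: |R|=0.78485 <1
  x=-1.840: |R|=0.26027 <1
  x=-4.534: |R|=1.12515 >1
  x=-4.363: |R|=1.08681 >1
  x=-4.063: |R|=1.01563 >1
Stable set (-4.0000, 0).

(-4.0000,0); λ=-9 ⇒ h* = (4)/9 = 0.4444.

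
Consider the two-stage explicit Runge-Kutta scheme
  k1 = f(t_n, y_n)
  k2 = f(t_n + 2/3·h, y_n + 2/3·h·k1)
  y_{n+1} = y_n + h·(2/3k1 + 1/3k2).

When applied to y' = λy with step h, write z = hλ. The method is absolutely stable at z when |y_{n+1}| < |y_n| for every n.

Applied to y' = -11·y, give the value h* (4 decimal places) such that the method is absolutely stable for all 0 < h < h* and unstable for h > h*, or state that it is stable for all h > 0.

(-4.5000,0); λ=-11 ⇒ h* = (9/2)/11 = 0.4091.

On y'=λy, z=hλ:
  k1=λy_n ⇒ h·k1=z·y_n;  k2=λ(1+2/3z)y_n ⇒ h·k2=z(1+2/3z)y_n
  y_{n+1}/y_n = 1 + 2/3z + 1/3z(1+2/3z) = 1 + z + 2/9z²
  so R(z) = 1 + z + 2/9z².

Solve |R(x)|<1 on ℝ⁻.
x=-1.7: |R|=0.0578
R=1: x+2/9x²=0 ⇒ x=−9/2=-4.5000; min R=1−1/(4·2/9)=-0.1250>−1
Confirm numerically:
  x=-3.943: |R|=0.51194 <1
  x=-3.232: |R|=0.08929 <1
  x=-2.487: |R|=0.11252 <1
  x=-5.031: |R|=1.59366 >1
  x=-4.657: |R|=1.16248 >1
  x=-4.548: |R|=1.04851 >1
Stable set (-4.5000, 0).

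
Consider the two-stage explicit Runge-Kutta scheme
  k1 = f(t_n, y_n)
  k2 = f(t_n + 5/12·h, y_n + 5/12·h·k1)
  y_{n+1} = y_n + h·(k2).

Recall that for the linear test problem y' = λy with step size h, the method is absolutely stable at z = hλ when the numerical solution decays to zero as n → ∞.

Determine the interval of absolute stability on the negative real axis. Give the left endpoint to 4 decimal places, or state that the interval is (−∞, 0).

On y'=λy, z=hλ:
  k1=λy_n ⇒ h·k1=z·y_n;  k2=λ(1+5/12z)y_n ⇒ h·k2=z(1+5/12z)y_n
  y_{n+1}/y_n = 1 + z(1+5/12z) = 1 + z + 5/12z²
  R(z) = 1 + z + 5/12z².

Boundary: |R(x)|=1, x<0.
x=-1.63: |R|=0.4770
R=1: x+5/12x²=0 ⇒ x=−12/5=-2.4000; min R=1−1/(4·5/12)=0.4000>−1
Confirm numerically:
  x=-2.235: |R|=0.84634 <1
  x=-2.098: |R|=0.73600 <1
  x=-1.258: |R|=0.40140 <1
  x=-2.992: |R|=1.73803 >1
  x=-2.788: |R|=1.45073 >1
  x=-2.524: |R|=1.13041 >1
So |R|<1 on (-2.4000, 0).

z∈(-2.4000,0).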